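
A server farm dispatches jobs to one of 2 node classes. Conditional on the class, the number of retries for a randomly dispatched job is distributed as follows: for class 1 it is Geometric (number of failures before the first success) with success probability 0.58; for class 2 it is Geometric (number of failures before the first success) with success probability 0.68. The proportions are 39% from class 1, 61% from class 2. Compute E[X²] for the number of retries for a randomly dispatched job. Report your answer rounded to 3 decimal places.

For each component E[X²] = Var + (mean)², giving 1: 1.77289; 2: 0.913495.
Overall E[X²] = 0.39·1.77289 + 0.61·0.913495 = 1.24866.

1.249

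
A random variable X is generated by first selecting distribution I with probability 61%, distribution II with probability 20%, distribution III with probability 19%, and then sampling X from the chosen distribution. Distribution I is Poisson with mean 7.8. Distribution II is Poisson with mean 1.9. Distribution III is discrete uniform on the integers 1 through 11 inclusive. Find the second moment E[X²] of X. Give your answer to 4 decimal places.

For each component E[X²] = Var + (mean)², giving I: 68.64; II: 5.51; III: 46.
Overall E[X²] = 0.61·68.64 + 0.2·5.51 + 0.19·46 = 51.7124.

51.7124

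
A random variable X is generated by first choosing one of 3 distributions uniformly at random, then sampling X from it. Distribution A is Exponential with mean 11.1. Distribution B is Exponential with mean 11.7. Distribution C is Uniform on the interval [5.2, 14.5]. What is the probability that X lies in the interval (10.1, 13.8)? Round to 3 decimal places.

0.209

Conditional on each component, P(10.1 < X < 13.8): A: 0.114113; B: 0.114354; C: 0.397849.
By total probability, P(10.1 < X < 13.8) = 0.333333·0.114113 + 0.333333·0.114354 + 0.333333·0.397849 = 0.208772.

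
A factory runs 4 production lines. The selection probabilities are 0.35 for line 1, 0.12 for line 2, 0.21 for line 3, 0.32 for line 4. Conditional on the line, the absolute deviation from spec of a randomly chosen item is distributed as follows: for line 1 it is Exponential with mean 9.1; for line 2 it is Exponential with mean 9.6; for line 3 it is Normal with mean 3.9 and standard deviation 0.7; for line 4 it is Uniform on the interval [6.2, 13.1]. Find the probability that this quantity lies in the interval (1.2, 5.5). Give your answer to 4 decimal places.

0.3614

Conditional on each line, P(1.2 < X < 5.5): 1: 0.330052; 2: 0.318619; 3: 0.988807; 4: 0.
By total probability, P(1.2 < X < 5.5) = 0.35·0.330052 + 0.12·0.318619 + 0.21·0.988807 + 0.32·0 = 0.361402.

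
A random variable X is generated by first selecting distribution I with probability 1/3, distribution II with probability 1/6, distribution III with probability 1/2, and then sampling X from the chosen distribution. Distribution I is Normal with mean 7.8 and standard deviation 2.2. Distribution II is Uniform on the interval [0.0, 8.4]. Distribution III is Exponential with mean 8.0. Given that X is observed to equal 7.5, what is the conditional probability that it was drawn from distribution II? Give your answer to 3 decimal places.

0.190

Likelihoods f(7.5 | ·): I: 0.179659; II: 0.119048; III: 0.0489507.
Posterior ∝ prior × likelihood. Numerator for II: 0.166667·0.119048 = 0.0198413.
Normalizing constant: 0.333333·0.179659 + 0.166667·0.119048 + 0.5·0.0489507 = 0.104203.
P(II | observation) = 0.0198413 / 0.104203 = 0.19041.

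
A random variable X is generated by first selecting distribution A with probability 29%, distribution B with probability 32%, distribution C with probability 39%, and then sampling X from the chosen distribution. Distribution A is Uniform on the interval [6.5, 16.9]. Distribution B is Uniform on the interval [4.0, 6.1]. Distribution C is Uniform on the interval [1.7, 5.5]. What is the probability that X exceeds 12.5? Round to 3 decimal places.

Conditional on each component, P(X > 12.5): A: 0.423077; B: 0; C: 0.
By total probability, P(X > 12.5) = 0.29·0.423077 + 0.32·0 + 0.39·0 = 0.122692.

0.123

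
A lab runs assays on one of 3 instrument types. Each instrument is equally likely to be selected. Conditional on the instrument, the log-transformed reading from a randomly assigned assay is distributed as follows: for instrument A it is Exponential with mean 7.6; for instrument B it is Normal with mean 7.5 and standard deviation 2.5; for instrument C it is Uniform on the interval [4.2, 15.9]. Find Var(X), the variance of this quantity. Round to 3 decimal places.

26.530

Per component, A: μ=7.6, E[X²]=115.52; B: μ=7.5, E[X²]=62.5; C: μ=10.05, E[X²]=112.41.
E[X] = 0.333333·7.6 + 0.333333·7.5 + 0.333333·10.05 = 8.38333.
E[X²] = 0.333333·115.52 + 0.333333·62.5 + 0.333333·112.41 = 96.81.
Var(X) = E[X²] − (E[X])² = 96.81 − 70.2803 = 26.5297.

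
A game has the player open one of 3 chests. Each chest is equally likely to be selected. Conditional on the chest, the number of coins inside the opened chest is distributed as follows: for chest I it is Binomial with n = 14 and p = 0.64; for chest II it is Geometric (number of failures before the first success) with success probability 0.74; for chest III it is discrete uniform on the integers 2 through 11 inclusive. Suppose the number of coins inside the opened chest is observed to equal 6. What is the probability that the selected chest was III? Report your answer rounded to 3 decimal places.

0.631

Likelihoods P(X=6 | ·): I: 0.0582177; II: 0.000228598; III: 0.1.
Posterior ∝ prior × likelihood. Numerator for III: 0.333333·0.1 = 0.0333333.
Normalizing constant: 0.333333·0.0582177 + 0.333333·0.000228598 + 0.333333·0.1 = 0.0528154.
P(III | observation) = 0.0333333 / 0.0528154 = 0.631129.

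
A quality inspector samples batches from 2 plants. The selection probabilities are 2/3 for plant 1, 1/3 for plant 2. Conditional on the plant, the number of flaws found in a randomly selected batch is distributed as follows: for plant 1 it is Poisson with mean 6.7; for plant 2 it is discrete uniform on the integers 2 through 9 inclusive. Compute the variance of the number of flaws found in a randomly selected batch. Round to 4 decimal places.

Per component, 1: μ=6.7, E[X²]=51.59; 2: μ=5.5, E[X²]=35.5.
E[X] = 0.666667·6.7 + 0.333333·5.5 = 6.3.
E[X²] = 0.666667·51.59 + 0.333333·35.5 = 46.2267.
Var(X) = E[X²] − (E[X])² = 46.2267 − 39.69 = 6.53667.

6.5367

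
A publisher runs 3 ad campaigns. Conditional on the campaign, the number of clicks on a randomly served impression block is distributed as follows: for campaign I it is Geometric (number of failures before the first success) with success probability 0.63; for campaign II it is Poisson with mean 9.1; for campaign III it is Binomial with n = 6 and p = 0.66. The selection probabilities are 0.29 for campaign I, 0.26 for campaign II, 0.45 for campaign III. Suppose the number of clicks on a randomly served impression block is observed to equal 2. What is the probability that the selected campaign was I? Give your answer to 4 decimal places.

0.3818

Likelihoods P(X=2 | ·): I: 0.086247; II: 0.00462352; III: 0.0873162.
Posterior ∝ prior × likelihood. Numerator for I: 0.29·0.086247 = 0.0250116.
Normalizing constant: 0.29·0.086247 + 0.26·0.00462352 + 0.45·0.0873162 = 0.065506.
P(I | observation) = 0.0250116 / 0.065506 = 0.381822.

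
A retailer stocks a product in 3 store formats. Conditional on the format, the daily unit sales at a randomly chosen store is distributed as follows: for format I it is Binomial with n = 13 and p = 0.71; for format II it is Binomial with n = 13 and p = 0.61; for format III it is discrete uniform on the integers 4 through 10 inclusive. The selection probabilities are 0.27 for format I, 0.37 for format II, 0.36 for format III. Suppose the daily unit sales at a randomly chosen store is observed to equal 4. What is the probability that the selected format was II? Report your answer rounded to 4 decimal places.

0.1279

Likelihoods P(X=4 | ·): I: 0.00263585; II: 0.0206636; III: 0.142857.
Posterior ∝ prior × likelihood. Numerator for II: 0.37·0.0206636 = 0.00764555.
Normalizing constant: 0.27·0.00263585 + 0.37·0.0206636 + 0.36·0.142857 = 0.0597858.
P(II | observation) = 0.00764555 / 0.0597858 = 0.127882.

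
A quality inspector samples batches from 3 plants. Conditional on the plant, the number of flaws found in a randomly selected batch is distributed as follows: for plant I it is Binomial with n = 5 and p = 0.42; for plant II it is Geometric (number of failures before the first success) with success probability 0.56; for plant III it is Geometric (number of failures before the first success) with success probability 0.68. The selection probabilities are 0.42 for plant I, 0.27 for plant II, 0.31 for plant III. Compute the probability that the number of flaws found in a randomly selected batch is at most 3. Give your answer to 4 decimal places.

Conditional on each plant, P(X ≤ 3): I: 0.896692; II: 0.962519; III: 0.989514.
By total probability, P(X ≤ 3) = 0.42·0.896692 + 0.27·0.962519 + 0.31·0.989514 = 0.94324.

0.9432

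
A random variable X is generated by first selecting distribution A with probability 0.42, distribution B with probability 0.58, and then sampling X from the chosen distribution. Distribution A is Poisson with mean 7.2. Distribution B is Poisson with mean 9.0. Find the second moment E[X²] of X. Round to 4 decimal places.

76.9968

For each component E[X²] = Var + (mean)², giving A: 59.04; B: 90.
Overall E[X²] = 0.42·59.04 + 0.58·90 = 76.9968.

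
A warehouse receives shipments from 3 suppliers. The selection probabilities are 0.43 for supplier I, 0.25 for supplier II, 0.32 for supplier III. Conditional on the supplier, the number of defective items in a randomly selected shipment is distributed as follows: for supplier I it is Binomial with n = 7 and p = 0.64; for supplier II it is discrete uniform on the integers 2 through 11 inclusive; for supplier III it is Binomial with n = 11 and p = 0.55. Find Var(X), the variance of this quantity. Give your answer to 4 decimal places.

4.4212

Per component, I: μ=4.48, E[X²]=21.6832; II: μ=6.5, E[X²]=50.5; III: μ=6.05, E[X²]=39.325.
E[X] = 0.43·4.48 + 0.25·6.5 + 0.32·6.05 = 5.4874.
E[X²] = 0.43·21.6832 + 0.25·50.5 + 0.32·39.325 = 34.5328.
Var(X) = E[X²] − (E[X])² = 34.5328 − 30.1116 = 4.42122.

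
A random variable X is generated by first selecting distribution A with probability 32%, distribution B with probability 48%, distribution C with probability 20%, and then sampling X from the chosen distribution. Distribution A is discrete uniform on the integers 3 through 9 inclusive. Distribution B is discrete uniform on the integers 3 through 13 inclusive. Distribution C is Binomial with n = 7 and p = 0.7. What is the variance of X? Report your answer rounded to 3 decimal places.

7.988

Per component, A: μ=6, E[X²]=40; B: μ=8, E[X²]=74; C: μ=4.9, E[X²]=25.48.
E[X] = 0.32·6 + 0.48·8 + 0.2·4.9 = 6.74.
E[X²] = 0.32·40 + 0.48·74 + 0.2·25.48 = 53.416.
Var(X) = E[X²] − (E[X])² = 53.416 − 45.4276 = 7.9884.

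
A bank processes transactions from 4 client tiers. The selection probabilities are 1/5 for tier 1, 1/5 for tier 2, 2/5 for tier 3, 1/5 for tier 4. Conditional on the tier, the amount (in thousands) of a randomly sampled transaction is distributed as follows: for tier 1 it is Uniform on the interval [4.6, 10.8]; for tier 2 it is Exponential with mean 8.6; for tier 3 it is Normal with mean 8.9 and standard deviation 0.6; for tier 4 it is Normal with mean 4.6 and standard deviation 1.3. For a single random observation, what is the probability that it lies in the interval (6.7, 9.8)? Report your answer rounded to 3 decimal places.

0.512

Conditional on each tier, P(6.7 < X < 9.8): 1: 0.5; 2: 0.138865; 3: 0.93307; 4: 0.053082.
By total probability, P(6.7 < X < 9.8) = 0.2·0.5 + 0.2·0.138865 + 0.4·0.93307 + 0.2·0.053082 = 0.511617.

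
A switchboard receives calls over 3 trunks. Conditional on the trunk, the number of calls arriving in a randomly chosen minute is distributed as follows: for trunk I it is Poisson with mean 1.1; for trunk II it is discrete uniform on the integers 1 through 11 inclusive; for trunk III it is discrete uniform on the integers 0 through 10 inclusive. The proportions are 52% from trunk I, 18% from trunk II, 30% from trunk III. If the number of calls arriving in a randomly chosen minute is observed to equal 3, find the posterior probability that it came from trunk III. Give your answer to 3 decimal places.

0.332

Likelihoods P(X=3 | ·): I: 0.0738419; II: 0.0909091; III: 0.0909091.
Posterior ∝ prior × likelihood. Numerator for III: 0.3·0.0909091 = 0.0272727.
Normalizing constant: 0.52·0.0738419 + 0.18·0.0909091 + 0.3·0.0909091 = 0.0820342.
P(III | observation) = 0.0272727 / 0.0820342 = 0.332456.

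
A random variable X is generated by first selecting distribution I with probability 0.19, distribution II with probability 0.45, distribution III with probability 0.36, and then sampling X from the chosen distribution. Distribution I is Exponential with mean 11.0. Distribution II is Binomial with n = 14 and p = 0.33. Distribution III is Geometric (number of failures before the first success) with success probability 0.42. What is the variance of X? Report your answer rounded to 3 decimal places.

Per component, I: μ=11, E[X²]=242; II: μ=4.62, E[X²]=24.4398; III: μ=1.38095, E[X²]=5.19501.
E[X] = 0.19·11 + 0.45·4.62 + 0.36·1.38095 = 4.66614.
E[X²] = 0.19·242 + 0.45·24.4398 + 0.36·5.19501 = 58.8481.
Var(X) = E[X²] − (E[X])² = 58.8481 − 21.7729 = 37.0752.

37.075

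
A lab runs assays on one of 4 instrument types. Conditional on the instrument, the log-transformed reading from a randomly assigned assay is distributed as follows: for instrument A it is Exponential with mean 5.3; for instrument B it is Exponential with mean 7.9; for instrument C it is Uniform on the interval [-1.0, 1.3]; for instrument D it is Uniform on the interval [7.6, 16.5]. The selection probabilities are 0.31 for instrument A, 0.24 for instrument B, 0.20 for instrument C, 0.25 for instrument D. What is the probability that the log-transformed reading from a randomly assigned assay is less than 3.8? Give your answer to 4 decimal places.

Conditional on each instrument, P(X < 3.8): A: 0.511776; B: 0.381843; C: 1; D: 0.
By total probability, P(X < 3.8) = 0.31·0.511776 + 0.24·0.381843 + 0.2·1 + 0.25·0 = 0.450293.

0.4503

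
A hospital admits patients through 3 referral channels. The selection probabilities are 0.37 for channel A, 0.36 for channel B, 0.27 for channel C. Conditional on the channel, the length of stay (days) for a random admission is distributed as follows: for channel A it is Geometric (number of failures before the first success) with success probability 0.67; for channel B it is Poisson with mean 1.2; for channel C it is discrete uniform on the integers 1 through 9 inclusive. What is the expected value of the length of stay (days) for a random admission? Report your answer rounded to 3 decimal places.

1.964

Component means — A: 0.492537; B: 1.2; C: 5.
E[X] = 0.37·0.492537 + 0.36·1.2 + 0.27·5 = 1.96424.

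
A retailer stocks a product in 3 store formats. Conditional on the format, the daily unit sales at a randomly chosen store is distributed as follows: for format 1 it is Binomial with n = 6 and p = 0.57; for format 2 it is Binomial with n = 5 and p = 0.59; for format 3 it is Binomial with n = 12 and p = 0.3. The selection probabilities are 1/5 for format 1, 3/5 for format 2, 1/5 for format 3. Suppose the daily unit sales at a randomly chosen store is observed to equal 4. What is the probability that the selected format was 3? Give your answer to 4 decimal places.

Likelihoods P(X=4 | ·): 1: 0.292771; 2: 0.248406; 3: 0.23114.
Posterior ∝ prior × likelihood. Numerator for 3: 0.2·0.23114 = 0.0462279.
Normalizing constant: 0.2·0.292771 + 0.6·0.248406 + 0.2·0.23114 = 0.253826.
P(3 | observation) = 0.0462279 / 0.253826 = 0.182125.

0.1821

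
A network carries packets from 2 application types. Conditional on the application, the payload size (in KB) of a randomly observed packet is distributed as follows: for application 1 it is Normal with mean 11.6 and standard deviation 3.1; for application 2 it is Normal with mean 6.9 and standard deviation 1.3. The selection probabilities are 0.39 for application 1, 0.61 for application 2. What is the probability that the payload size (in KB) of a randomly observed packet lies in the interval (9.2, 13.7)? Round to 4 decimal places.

Conditional on each application, P(9.2 < X < 13.7): 1: 0.531522; 2: 0.0384276.
By total probability, P(9.2 < X < 13.7) = 0.39·0.531522 + 0.61·0.0384276 = 0.230734.

0.2307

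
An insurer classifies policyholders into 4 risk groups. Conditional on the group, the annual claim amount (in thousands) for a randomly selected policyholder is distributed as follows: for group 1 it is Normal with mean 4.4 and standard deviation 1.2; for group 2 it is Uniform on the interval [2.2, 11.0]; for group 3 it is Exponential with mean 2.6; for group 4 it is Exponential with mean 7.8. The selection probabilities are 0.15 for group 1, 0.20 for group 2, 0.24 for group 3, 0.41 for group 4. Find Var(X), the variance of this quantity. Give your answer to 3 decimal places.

Per component, 1: μ=4.4, E[X²]=20.8; 2: μ=6.6, E[X²]=50.0133; 3: μ=2.6, E[X²]=13.52; 4: μ=7.8, E[X²]=121.68.
E[X] = 0.15·4.4 + 0.2·6.6 + 0.24·2.6 + 0.41·7.8 = 5.802.
E[X²] = 0.15·20.8 + 0.2·50.0133 + 0.24·13.52 + 0.41·121.68 = 66.2563.
Var(X) = E[X²] − (E[X])² = 66.2563 − 33.6632 = 32.5931.

32.593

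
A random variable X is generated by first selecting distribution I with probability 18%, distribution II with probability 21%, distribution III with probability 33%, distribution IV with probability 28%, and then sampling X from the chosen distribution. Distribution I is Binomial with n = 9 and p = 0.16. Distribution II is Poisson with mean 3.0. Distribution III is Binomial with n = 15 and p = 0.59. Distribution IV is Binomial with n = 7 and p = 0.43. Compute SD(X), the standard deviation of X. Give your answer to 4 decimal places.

3.3950

Per component, I: μ=1.44, E[X²]=3.2832; II: μ=3, E[X²]=12; III: μ=8.85, E[X²]=81.951; IV: μ=3.01, E[X²]=10.7758.
E[X] = 0.18·1.44 + 0.21·3 + 0.33·8.85 + 0.28·3.01 = 4.6525.
E[X²] = 0.18·3.2832 + 0.21·12 + 0.33·81.951 + 0.28·10.7758 = 33.172.
Var(X) = E[X²] − (E[X])² = 33.172 − 21.6458 = 11.5263.
SD(X) = √11.5263 = 3.39504.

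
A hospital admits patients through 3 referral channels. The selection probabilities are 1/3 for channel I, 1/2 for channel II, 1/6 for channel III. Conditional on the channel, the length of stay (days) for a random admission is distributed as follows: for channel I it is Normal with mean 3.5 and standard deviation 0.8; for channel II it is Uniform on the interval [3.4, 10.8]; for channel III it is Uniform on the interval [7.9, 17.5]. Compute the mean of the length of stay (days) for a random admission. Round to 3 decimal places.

Component means — I: 3.5; II: 7.1; III: 12.7.
E[X] = 0.333333·3.5 + 0.5·7.1 + 0.166667·12.7 = 6.83333.

6.833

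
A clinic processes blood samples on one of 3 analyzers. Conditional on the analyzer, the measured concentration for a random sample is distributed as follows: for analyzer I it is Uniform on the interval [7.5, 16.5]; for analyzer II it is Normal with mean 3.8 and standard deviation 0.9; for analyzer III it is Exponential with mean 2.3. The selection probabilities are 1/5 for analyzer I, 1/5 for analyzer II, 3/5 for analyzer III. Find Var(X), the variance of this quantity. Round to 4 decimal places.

18.9364

Per component, I: μ=12, E[X²]=150.75; II: μ=3.8, E[X²]=15.25; III: μ=2.3, E[X²]=10.58.
E[X] = 0.2·12 + 0.2·3.8 + 0.6·2.3 = 4.54.
E[X²] = 0.2·150.75 + 0.2·15.25 + 0.6·10.58 = 39.548.
Var(X) = E[X²] − (E[X])² = 39.548 − 20.6116 = 18.9364.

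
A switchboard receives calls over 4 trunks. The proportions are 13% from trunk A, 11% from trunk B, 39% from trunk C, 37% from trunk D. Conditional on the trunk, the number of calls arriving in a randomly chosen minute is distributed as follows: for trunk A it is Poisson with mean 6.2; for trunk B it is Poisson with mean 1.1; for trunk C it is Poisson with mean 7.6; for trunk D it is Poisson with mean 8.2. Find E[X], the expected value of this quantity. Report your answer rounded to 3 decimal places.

Component means — A: 6.2; B: 1.1; C: 7.6; D: 8.2.
E[X] = 0.13·6.2 + 0.11·1.1 + 0.39·7.6 + 0.37·8.2 = 6.925.

6.925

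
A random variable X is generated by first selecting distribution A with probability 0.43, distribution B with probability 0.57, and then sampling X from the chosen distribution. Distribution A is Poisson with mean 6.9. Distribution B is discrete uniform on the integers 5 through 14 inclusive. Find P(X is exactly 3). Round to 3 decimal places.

0.024

Conditional on each component, P(X = 3): A: 0.0551778; B: 0.
By total probability, P(X = 3) = 0.43·0.0551778 + 0.57·0 = 0.0237264.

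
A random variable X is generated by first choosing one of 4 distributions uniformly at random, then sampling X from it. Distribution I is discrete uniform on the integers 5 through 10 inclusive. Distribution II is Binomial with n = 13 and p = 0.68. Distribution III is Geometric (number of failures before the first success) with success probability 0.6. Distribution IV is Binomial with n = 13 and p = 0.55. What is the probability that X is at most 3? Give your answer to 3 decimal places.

Conditional on each component, P(X ≤ 3): I: 0; II: 0.001153; III: 0.9744; IV: 0.0203418.
By total probability, P(X ≤ 3) = 0.25·0 + 0.25·0.001153 + 0.25·0.9744 + 0.25·0.0203418 = 0.248974.

0.249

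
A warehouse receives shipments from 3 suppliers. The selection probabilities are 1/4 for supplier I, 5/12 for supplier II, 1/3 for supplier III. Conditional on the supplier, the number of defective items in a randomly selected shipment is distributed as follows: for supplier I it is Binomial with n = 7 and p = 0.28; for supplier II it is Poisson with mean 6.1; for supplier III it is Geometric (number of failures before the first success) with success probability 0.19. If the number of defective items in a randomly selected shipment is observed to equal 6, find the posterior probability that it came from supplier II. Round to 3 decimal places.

0.783

Likelihoods P(X=6 | ·): I: 0.00242873; II: 0.160491; III: 0.0536616.
Posterior ∝ prior × likelihood. Numerator for II: 0.416667·0.160491 = 0.0668712.
Normalizing constant: 0.25·0.00242873 + 0.416667·0.160491 + 0.333333·0.0536616 = 0.0853656.
P(II | observation) = 0.0668712 / 0.0853656 = 0.783351.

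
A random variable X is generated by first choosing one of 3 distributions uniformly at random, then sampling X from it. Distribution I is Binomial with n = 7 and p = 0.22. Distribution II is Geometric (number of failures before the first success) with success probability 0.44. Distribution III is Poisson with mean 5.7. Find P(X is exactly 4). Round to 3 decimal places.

Conditional on each component, P(X = 4): I: 0.0389083; II: 0.0432718; III: 0.147167.
By total probability, P(X = 4) = 0.333333·0.0389083 + 0.333333·0.0432718 + 0.333333·0.147167 = 0.0764489.

0.076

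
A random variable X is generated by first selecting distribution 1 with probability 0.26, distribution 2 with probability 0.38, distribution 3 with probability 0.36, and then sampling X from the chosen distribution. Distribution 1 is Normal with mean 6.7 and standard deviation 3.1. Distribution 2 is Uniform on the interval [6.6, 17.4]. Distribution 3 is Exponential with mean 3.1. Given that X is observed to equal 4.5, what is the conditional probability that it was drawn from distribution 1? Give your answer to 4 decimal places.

Likelihoods f(4.5 | ·): 1: 0.100042; 2: 0; 3: 0.0755459.
Posterior ∝ prior × likelihood. Numerator for 1: 0.26·0.100042 = 0.026011.
Normalizing constant: 0.26·0.100042 + 0.38·0 + 0.36·0.0755459 = 0.0532075.
P(1 | observation) = 0.026011 / 0.0532075 = 0.48886.

0.4889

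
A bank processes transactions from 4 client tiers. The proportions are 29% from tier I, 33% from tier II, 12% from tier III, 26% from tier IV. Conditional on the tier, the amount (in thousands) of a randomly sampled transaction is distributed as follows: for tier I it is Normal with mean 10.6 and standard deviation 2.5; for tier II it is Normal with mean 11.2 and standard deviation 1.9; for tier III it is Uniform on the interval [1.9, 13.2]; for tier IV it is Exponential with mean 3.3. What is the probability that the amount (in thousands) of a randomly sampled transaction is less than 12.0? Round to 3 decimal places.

0.786

Conditional on each tier, P(X < 12.0): I: 0.71226; II: 0.663142; III: 0.893805; IV: 0.973652.
By total probability, P(X < 12.0) = 0.29·0.71226 + 0.33·0.663142 + 0.12·0.893805 + 0.26·0.973652 = 0.785798.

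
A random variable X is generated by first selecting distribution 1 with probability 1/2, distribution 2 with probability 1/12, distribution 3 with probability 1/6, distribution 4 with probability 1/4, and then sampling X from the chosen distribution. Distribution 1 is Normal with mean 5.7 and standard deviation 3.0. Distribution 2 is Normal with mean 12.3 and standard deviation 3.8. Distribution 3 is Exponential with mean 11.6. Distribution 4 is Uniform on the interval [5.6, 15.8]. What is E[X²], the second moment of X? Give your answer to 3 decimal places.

110.199

For each component E[X²] = Var + (mean)², giving 1: 41.49; 2: 165.73; 3: 269.12; 4: 123.16.
Overall E[X²] = 0.5·41.49 + 0.0833333·165.73 + 0.166667·269.12 + 0.25·123.16 = 110.199.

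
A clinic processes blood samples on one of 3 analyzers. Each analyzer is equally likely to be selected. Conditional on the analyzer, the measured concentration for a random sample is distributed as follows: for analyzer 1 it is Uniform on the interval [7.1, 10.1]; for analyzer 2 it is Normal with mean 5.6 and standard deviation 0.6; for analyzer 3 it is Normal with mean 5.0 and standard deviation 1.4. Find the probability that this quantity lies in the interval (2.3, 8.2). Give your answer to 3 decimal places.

Conditional on each analyzer, P(2.3 < X < 8.2): 1: 0.366667; 2: 0.999993; 3: 0.961972.
By total probability, P(2.3 < X < 8.2) = 0.333333·0.366667 + 0.333333·0.999993 + 0.333333·0.961972 = 0.776211.

0.776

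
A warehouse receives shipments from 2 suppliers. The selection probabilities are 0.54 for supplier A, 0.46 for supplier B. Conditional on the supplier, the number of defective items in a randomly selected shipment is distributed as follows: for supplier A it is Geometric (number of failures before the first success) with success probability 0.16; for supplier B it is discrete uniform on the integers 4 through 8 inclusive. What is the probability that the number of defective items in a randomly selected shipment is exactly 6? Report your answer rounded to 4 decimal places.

Conditional on each supplier, P(X = 6): A: 0.0562077; B: 0.2.
By total probability, P(X = 6) = 0.54·0.0562077 + 0.46·0.2 = 0.122352.

0.1224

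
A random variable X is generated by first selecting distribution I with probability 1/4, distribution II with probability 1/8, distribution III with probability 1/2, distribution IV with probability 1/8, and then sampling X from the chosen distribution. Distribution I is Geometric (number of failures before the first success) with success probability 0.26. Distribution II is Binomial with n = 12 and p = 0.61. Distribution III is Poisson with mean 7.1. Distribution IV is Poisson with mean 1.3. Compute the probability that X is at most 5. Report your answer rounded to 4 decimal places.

Conditional on each component, P(X ≤ 5): I: 0.835794; II: 0.141145; III: 0.288119; IV: 0.997769.
By total probability, P(X ≤ 5) = 0.25·0.835794 + 0.125·0.141145 + 0.5·0.288119 + 0.125·0.997769 = 0.495372.

0.4954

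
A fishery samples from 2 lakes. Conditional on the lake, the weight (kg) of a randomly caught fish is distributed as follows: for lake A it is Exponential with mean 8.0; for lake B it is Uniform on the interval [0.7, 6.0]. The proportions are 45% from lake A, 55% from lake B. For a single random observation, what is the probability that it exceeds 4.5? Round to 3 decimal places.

0.412

Conditional on each lake, P(X > 4.5): A: 0.569783; B: 0.283019.
By total probability, P(X > 4.5) = 0.45·0.569783 + 0.55·0.283019 = 0.412063.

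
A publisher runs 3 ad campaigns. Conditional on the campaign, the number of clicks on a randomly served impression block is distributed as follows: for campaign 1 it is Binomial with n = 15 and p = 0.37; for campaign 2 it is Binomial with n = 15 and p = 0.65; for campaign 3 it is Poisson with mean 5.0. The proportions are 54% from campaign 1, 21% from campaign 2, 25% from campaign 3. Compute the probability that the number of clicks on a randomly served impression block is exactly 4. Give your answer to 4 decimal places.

0.1301

Conditional on each campaign, P(X = 4): 1: 0.15874; 2: 0.00235253; 3: 0.175467.
By total probability, P(X = 4) = 0.54·0.15874 + 0.21·0.00235253 + 0.25·0.175467 = 0.13008.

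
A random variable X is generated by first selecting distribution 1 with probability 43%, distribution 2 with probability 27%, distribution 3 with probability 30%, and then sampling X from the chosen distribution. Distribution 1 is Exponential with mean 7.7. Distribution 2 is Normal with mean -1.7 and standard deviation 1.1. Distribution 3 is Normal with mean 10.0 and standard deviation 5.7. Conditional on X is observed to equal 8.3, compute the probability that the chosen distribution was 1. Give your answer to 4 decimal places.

0.4862

Likelihoods f(8.3 | ·): 1: 0.0441951; 2: 4.10643e-19; 3: 0.0669453.
Posterior ∝ prior × likelihood. Numerator for 1: 0.43·0.0441951 = 0.0190039.
Normalizing constant: 0.43·0.0441951 + 0.27·4.10643e-19 + 0.3·0.0669453 = 0.0390875.
P(1 | observation) = 0.0190039 / 0.0390875 = 0.486189.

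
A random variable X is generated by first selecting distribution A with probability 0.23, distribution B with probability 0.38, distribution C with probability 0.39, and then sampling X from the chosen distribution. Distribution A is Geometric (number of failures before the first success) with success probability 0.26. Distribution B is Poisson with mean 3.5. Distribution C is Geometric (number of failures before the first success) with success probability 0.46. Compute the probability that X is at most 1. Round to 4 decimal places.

Conditional on each component, P(X ≤ 1): A: 0.4524; B: 0.135888; C: 0.7084.
By total probability, P(X ≤ 1) = 0.23·0.4524 + 0.38·0.135888 + 0.39·0.7084 = 0.431966.

0.4320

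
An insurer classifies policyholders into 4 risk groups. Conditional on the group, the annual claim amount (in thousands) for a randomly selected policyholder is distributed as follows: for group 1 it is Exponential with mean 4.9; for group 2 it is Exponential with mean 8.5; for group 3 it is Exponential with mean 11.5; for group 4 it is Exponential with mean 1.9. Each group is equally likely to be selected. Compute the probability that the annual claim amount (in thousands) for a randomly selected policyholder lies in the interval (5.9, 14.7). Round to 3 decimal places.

Conditional on each group, P(5.9 < X < 14.7): 1: 0.25018; 2: 0.322126; 3: 0.320149; 4: 0.0443763.
By total probability, P(5.9 < X < 14.7) = 0.25·0.25018 + 0.25·0.322126 + 0.25·0.320149 + 0.25·0.0443763 = 0.234208.

0.234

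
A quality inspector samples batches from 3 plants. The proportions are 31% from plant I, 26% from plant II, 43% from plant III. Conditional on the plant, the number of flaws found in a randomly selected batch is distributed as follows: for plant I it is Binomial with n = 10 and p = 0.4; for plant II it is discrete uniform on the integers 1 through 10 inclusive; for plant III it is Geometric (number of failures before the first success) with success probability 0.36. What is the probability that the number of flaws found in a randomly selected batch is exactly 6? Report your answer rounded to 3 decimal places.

0.071

Conditional on each plant, P(X = 6): I: 0.111477; II: 0.1; III: 0.024739.
By total probability, P(X = 6) = 0.31·0.111477 + 0.26·0.1 + 0.43·0.024739 = 0.0711956.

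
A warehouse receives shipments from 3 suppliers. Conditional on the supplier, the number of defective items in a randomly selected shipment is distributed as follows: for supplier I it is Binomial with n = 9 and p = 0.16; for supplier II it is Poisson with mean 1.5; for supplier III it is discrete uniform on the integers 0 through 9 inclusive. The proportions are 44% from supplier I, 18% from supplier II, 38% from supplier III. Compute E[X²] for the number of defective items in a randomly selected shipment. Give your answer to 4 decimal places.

12.9496

For each component E[X²] = Var + (mean)², giving I: 3.2832; II: 3.75; III: 28.5.
Overall E[X²] = 0.44·3.2832 + 0.18·3.75 + 0.38·28.5 = 12.9496.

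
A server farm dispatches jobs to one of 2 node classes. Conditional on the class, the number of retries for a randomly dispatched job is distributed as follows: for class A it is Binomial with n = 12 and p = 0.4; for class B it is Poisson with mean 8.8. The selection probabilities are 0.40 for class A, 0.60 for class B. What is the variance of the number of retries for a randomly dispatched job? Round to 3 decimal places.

10.272

Per component, A: μ=4.8, E[X²]=25.92; B: μ=8.8, E[X²]=86.24.
E[X] = 0.4·4.8 + 0.6·8.8 = 7.2.
E[X²] = 0.4·25.92 + 0.6·86.24 = 62.112.
Var(X) = E[X²] − (E[X])² = 62.112 − 51.84 = 10.272.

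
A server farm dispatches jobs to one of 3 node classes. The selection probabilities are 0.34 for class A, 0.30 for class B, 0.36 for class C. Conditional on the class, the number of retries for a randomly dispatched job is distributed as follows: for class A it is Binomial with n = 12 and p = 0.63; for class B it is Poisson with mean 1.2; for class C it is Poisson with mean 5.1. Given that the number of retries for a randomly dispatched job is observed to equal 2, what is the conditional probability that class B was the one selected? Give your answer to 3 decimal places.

0.692

Likelihoods P(X=2 | ·): A: 0.00125963; B: 0.21686; C: 0.0792882.
Posterior ∝ prior × likelihood. Numerator for B: 0.3·0.21686 = 0.0650579.
Normalizing constant: 0.34·0.00125963 + 0.3·0.21686 + 0.36·0.0792882 = 0.09403.
P(B | observation) = 0.0650579 / 0.09403 = 0.691885.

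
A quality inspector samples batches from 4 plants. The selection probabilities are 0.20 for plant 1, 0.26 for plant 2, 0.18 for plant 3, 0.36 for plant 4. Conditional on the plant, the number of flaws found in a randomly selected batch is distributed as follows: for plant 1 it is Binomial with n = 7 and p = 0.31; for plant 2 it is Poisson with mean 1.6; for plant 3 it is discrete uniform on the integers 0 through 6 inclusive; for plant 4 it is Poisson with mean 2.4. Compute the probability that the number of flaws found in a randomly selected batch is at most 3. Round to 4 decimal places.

0.7948

Conditional on each plant, P(X ≤ 3): 1: 0.86063; 2: 0.921187; 3: 0.571429; 4: 0.778723.
By total probability, P(X ≤ 3) = 0.2·0.86063 + 0.26·0.921187 + 0.18·0.571429 + 0.36·0.778723 = 0.794832.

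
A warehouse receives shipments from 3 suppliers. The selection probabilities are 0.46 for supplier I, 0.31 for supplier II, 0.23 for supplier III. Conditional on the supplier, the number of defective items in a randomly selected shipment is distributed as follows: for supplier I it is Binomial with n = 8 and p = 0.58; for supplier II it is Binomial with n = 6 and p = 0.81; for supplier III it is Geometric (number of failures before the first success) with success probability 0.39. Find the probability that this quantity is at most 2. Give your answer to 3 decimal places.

Conditional on each supplier, P(X ≤ 2): I: 0.0633676; II: 0.014076; III: 0.773019.
By total probability, P(X ≤ 2) = 0.46·0.0633676 + 0.31·0.014076 + 0.23·0.773019 = 0.211307.

0.211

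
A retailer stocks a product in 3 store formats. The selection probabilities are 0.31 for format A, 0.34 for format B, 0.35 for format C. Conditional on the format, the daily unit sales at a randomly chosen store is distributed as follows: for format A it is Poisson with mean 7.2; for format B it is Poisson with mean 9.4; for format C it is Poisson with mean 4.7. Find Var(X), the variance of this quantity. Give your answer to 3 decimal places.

Per component, A: μ=7.2, E[X²]=59.04; B: μ=9.4, E[X²]=97.76; C: μ=4.7, E[X²]=26.79.
E[X] = 0.31·7.2 + 0.34·9.4 + 0.35·4.7 = 7.073.
E[X²] = 0.31·59.04 + 0.34·97.76 + 0.35·26.79 = 60.9173.
Var(X) = E[X²] − (E[X])² = 60.9173 − 50.0273 = 10.89.

10.890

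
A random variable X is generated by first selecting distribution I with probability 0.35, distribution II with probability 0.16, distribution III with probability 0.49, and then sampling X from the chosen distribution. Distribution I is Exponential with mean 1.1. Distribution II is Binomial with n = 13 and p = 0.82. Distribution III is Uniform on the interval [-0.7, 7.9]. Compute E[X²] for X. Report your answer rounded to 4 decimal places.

For each component E[X²] = Var + (mean)², giving I: 2.42; II: 115.554; III: 19.1233.
Overall E[X²] = 0.35·2.42 + 0.16·115.554 + 0.49·19.1233 = 28.7061.

28.7061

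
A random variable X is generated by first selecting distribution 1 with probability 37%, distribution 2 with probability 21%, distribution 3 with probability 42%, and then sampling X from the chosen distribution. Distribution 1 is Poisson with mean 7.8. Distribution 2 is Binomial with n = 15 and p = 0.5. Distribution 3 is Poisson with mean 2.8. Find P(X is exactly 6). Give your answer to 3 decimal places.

0.097

Conditional on each component, P(X = 6): 1: 0.128156; 2: 0.15274; 3: 0.0406997.
By total probability, P(X = 6) = 0.37·0.128156 + 0.21·0.15274 + 0.42·0.0406997 = 0.096587.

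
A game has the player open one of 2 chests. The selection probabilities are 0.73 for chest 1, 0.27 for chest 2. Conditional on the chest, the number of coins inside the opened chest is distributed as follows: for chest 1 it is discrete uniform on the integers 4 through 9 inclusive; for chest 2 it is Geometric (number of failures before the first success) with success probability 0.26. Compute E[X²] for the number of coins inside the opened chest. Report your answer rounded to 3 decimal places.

For each component E[X²] = Var + (mean)², giving 1: 45.1667; 2: 19.0473.
Overall E[X²] = 0.73·45.1667 + 0.27·19.0473 = 38.1144.

38.114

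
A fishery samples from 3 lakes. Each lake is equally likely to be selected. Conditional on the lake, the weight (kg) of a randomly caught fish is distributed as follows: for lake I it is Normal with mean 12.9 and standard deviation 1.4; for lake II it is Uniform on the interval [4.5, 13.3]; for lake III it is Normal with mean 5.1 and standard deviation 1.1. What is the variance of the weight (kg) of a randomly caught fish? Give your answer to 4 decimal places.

Per component, I: μ=12.9, E[X²]=168.37; II: μ=8.9, E[X²]=85.6633; III: μ=5.1, E[X²]=27.22.
E[X] = 0.333333·12.9 + 0.333333·8.9 + 0.333333·5.1 = 8.96667.
E[X²] = 0.333333·168.37 + 0.333333·85.6633 + 0.333333·27.22 = 93.7511.
Var(X) = E[X²] − (E[X])² = 93.7511 − 80.4011 = 13.35.

13.3500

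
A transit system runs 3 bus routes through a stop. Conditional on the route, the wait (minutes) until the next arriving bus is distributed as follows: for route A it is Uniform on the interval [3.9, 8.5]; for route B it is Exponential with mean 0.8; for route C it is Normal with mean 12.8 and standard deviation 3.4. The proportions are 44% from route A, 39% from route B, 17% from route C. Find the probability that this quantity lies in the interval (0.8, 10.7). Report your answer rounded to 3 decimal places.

Conditional on each route, P(0.8 < X < 10.7): A: 1; B: 0.367878; C: 0.268196.
By total probability, P(0.8 < X < 10.7) = 0.44·1 + 0.39·0.367878 + 0.17·0.268196 = 0.629066.

0.629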